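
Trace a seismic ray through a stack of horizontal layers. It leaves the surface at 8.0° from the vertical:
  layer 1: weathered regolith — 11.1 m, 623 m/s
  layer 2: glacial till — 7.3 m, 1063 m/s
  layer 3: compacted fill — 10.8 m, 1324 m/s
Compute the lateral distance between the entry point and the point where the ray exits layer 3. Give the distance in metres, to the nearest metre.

7 m

p = sin θ₁/V₁ = sin 8.0°/623 = 2.2339e-04 s/m is conserved through the stack.
Layer 1: θ = 8.00°; offset = 11.1·tan 8.00° = 1.560 m.
Layer 2: sin θ = p·1063 = 0.2375 → θ = 13.74°; offset = 7.3·tan 13.74° = 1.785 m.
Layer 3: sin θ = p·1324 = 0.2958 → θ = 17.20°; offset = 10.8·tan 17.20° = 3.344 m.
Summing the layer offsets gives 6.688 m.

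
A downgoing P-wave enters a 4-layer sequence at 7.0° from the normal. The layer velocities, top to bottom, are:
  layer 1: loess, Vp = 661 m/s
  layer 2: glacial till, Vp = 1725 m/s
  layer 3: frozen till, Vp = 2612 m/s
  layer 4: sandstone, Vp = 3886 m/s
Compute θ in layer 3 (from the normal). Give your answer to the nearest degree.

29°

Ray parameter p = sin 7.0° / 661 = 1.8437e-04 s/m.
sin θ_3 = p·V_3 = 1.8437e-04 × 2612 = 0.4816.
θ_3 = arcsin 0.4816 = 28.79°.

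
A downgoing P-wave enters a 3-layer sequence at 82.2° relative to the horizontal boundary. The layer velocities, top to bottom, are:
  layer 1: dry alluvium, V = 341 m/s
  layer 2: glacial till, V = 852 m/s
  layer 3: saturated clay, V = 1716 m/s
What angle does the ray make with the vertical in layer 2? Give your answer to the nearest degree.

From the normal: θ₁ = 90° − 82.2° = 7.8°.
Snell's law across each interface conserves sin θ / V, so sin θ_2 = V_2·sin θ₁/V₁.
sin θ_2 = 852 × sin 7.8° / 341 = 0.3391.
θ_2 = 19.82° from the vertical.

20°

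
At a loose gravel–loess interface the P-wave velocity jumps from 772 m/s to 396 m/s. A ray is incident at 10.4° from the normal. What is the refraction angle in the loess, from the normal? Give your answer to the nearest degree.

5°

sin θ₁/V₁ = sin θ₂/V₂ ⇒ sin θ₂ = 396·sin 10.4°/772 = 396·0.1805/772 = 0.0926.
θ₂ = arcsin 0.0926 = 5.31° from the normal.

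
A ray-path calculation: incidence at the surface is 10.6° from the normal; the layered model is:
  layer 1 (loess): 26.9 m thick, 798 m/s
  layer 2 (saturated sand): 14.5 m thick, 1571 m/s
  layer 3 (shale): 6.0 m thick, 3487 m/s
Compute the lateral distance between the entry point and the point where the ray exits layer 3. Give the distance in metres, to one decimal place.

Ray parameter p = sin 10.6° / 798 m/s = 2.3052e-04 s/m.
Layer 1: θ = 10.60°; offset = 26.9·tan 10.60° = 5.034 m.
Layer 2: sin θ = p·1571 = 0.3621 → θ = 21.23°; offset = 14.5·tan 21.23° = 5.633 m.
Layer 3: sin θ = p·3487 = 0.8038 → θ = 53.50°; offset = 6.0·tan 53.50° = 8.107 m.
Total horizontal offset = 18.775 m.

18.8 m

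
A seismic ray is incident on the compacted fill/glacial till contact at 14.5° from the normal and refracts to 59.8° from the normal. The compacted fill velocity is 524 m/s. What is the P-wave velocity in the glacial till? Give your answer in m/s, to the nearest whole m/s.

Snell's law: sin 14.5°/V₁ = sin 59.8°/V₂.
V₂ = V₁·sin 59.8°/sin 14.5° = 524 × 3.4519 = 1808.77 m/s.

1809 m/s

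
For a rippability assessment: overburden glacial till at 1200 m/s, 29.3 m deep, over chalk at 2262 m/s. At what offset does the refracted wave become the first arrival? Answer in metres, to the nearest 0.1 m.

105.8 m

x_cross = 2h·√((V₂+V₁)/(V₂−V₁)).
(V₂+V₁)/(V₂−V₁) = (2262+1200)/(2262−1200) = 3.2599; √ = 1.8055.
x_cross = 2·29.3·1.8055 = 105.80 m.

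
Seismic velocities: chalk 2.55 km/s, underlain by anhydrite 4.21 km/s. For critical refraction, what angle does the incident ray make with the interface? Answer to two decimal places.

At critical incidence the refracted ray runs along the interface (θ₂ = 90°), so sin θ_c = V₁/V₂.
θ_c = arcsin(2.55/4.21) = arcsin 0.6057 = 37.28°.
Measured from the interface: 90° − 37.28° = 52.72°.

52.72°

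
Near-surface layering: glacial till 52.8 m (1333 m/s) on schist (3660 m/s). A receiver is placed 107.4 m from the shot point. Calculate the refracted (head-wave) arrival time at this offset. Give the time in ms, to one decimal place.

t = x/V₂ + 2h·√(V₂²−V₁²)/(V₁V₂).
√(V₂²−V₁²) = √(3660²−1333²) = 3408.6 m/s; delay term = 2·52.8·3408.6/(1333·3660) = 0.07378 s.
t = 107.4/3660 + 0.07378 = 0.10312 s.

103.1 ms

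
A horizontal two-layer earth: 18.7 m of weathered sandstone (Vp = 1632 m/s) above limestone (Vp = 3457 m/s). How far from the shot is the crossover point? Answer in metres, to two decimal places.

62.45 m

x_cross = 2h·√((V₂+V₁)/(V₂−V₁)).
(V₂+V₁)/(V₂−V₁) = (3457+1632)/(3457−1632) = 2.7885; √ = 1.6699.
x_cross = 2·18.7·1.6699 = 62.45 m.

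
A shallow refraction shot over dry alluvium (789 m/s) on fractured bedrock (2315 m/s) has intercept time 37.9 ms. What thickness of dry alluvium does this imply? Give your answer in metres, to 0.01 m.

θ_c = arcsin(789/2315) = 19.93°; cos θ_c = 0.9401.
tᵢ = 2h cos θ_c/V₁ ⇒ h = tᵢ·V₁/(2 cos θ_c) = 0.0379·789/(2·0.9401) = 15.90 m.

15.90 m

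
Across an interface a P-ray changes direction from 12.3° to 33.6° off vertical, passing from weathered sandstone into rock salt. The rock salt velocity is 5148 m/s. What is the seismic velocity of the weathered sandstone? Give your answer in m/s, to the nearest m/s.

Snell's law: sin 12.3°/V₁ = sin 33.6°/V₂.
V₁ = V₂·sin 12.3°/sin 33.6° = 5148 × 0.3850 = 1981.74 m/s.

1982 m/s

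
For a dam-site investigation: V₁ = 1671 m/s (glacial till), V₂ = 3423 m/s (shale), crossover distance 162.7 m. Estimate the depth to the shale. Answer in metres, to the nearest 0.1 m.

47.7 m

h = (x_cross/2)·√((V₂−V₁)/(V₂+V₁)).
(V₂−V₁)/(V₂+V₁) = (3423−1671)/(3423+1671) = 0.3439; √ = 0.5865.
h = (162.7/2)·0.5865 = 47.71 m.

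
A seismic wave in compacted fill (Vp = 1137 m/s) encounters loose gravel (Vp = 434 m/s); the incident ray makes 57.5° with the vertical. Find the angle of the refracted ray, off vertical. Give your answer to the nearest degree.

19°

Snell's law: sin θ₂ = (V₂/V₁)·sin θ₁ = (434/1137)·sin 57.5° = 0.3219.
θ₂ = sin⁻¹(0.3219) = 18.78° (from vertical).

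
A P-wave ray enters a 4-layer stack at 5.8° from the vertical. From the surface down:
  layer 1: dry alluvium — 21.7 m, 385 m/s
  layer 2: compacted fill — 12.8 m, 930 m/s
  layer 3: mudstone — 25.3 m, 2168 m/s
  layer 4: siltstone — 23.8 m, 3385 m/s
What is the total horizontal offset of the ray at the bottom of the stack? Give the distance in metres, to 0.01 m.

Apply Snell's law at each interface; in layer i the horizontal offset is hᵢ·tan θᵢ.
Layer 1: θ = 5.80°; offset = 21.7·tan 5.80° = 2.2042 m.
Layer 2: sin θ = 930·sin 5.8°/385 = 0.2441, θ = 14.13°; offset = 12.8·tan 14.13° = 3.2221 m.
Layer 3: sin θ = 2168·sin 5.8°/385 = 0.5691, θ = 34.69°; offset = 25.3·tan 34.69° = 17.5088 m.
Layer 4: sin θ = 3385·sin 5.8°/385 = 0.8885, θ = 62.69°; offset = 23.8·tan 62.69° = 46.0847 m.
Summing the layer offsets gives 69.0198 m.

69.02 m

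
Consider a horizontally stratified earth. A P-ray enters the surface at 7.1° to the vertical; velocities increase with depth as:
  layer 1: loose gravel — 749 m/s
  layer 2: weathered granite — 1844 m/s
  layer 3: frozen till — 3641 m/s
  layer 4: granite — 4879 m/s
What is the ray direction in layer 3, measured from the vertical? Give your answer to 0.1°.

36.9°

Snell's law across each interface conserves sin θ / V, so sin θ_3 = V_3·sin θ₁/V₁.
sin θ_3 = 3641 × sin 7.1° / 749 = 0.6008.
θ_3 = arcsin 0.6008 = 36.93°.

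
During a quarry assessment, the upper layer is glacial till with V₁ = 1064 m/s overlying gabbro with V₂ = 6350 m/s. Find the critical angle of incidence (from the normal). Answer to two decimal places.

At critical incidence the refracted ray runs along the interface (θ₂ = 90°), so sin θ_c = V₁/V₂.
θ_c = arcsin(1064/6350) = arcsin 0.1676 = 9.65°.

9.65°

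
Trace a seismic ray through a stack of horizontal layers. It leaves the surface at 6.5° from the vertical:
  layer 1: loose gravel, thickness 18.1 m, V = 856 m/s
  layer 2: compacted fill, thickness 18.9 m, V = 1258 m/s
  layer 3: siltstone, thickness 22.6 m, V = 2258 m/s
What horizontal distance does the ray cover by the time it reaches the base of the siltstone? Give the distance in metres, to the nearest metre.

p = sin θ₁/V₁ = sin 6.5°/856 = 1.3225e-04 s/m is conserved through the stack.
Layer 1: θ = 6.50°; offset = 18.1·tan 6.50° = 2.062 m.
Layer 2: sin θ = p·1258 = 0.1664 → θ = 9.58°; offset = 18.9·tan 9.58° = 3.189 m.
Layer 3: sin θ = p·2258 = 0.2986 → θ = 17.37°; offset = 22.6·tan 17.37° = 7.071 m.
Σ offsets = 12.322 m.

12 m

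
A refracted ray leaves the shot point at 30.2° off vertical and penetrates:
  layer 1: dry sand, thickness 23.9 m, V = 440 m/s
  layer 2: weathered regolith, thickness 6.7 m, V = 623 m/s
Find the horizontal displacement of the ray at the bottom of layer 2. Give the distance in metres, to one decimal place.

20.7 m

Apply Snell's law at each interface; in layer i the horizontal offset is hᵢ·tan θᵢ.
Layer 1: θ = 30.20°; offset = 23.9·tan 30.20° = 13.910 m.
Layer 2: sin θ = 623·sin 30.2°/440 = 0.7122, θ = 45.42°; offset = 6.7·tan 45.42° = 6.798 m.
Total horizontal offset = 20.708 m.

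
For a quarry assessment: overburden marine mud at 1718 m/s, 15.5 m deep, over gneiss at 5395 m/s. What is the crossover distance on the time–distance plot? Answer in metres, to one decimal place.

x_cross = 2h·√((V₂+V₁)/(V₂−V₁)).
(V₂+V₁)/(V₂−V₁) = (5395+1718)/(5395−1718) = 1.9345; √ = 1.3908.
x_cross = 2·15.5·1.3908 = 43.12 m.

43.1 m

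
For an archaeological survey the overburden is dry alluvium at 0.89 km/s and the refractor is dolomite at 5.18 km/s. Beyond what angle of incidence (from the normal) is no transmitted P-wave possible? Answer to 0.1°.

9.9°

Critical incidence: sin θ_c = V₁/V₂ = 0.89/5.18 = 0.1718.
θ_c = arcsin 0.1718 = 9.89°.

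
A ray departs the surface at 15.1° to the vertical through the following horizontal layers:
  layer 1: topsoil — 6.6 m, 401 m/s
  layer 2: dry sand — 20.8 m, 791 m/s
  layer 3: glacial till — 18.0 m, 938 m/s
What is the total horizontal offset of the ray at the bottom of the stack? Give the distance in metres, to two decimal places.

28.07 m

Apply Snell's law at each interface; in layer i the horizontal offset is hᵢ·tan θᵢ.
Layer 1: θ = 15.10°; offset = 6.6·tan 15.10° = 1.7808 m.
Layer 2: sin θ = 791·sin 15.1°/401 = 0.5139, θ = 30.92°; offset = 20.8·tan 30.92° = 12.4591 m.
Layer 3: sin θ = 938·sin 15.1°/401 = 0.6094, θ = 37.54°; offset = 18.0·tan 37.54° = 13.8335 m.
Summing the layer offsets gives 28.0734 m.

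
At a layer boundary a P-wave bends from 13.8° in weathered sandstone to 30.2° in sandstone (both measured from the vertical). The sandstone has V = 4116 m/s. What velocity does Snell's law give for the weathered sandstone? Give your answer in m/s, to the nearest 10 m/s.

Snell's law: sin 13.8°/V₁ = sin 30.2°/V₂.
V₁ = V₂·sin 13.8°/sin 30.2° = 4116 × 0.4742 = 1951.82 m/s.

1950 m/s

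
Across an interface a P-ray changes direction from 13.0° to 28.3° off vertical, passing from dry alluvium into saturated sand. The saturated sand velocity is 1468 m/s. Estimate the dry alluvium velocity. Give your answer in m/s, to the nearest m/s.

Snell's law: sin 13.0°/V₁ = sin 28.3°/V₂.
V₁ = V₂·sin 13.0°/sin 28.3° = 1468 × 0.4745 = 696.55 m/s.

697 m/s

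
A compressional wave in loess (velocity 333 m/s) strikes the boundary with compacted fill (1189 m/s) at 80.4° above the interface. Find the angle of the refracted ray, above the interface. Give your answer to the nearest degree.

53°

Convert to the normal: θ₁ = 90° − 80.4° = 9.6°.
sin θ₁/V₁ = sin θ₂/V₂ ⇒ sin θ₂ = 1189·sin 9.6°/333 = 1189·0.1668/333 = 0.5955.
θ₂ = sin⁻¹(0.5955) = 36.55° (from vertical).
From the interface: 90° − 36.55° = 53.45°.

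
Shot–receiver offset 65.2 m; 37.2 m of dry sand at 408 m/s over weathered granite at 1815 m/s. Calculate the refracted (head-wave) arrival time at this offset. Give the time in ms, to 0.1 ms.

θ_c = arcsin(V₁/V₂) = arcsin(408/1815) = 12.99°, cos θ_c = 0.9744.
Intercept time tᵢ = 2h cos θ_c / V₁ = 2·37.2·0.9744/408 = 0.17769 s.
t = x/V₂ + tᵢ = 65.2/1815 + 0.17769 = 0.21361 s.

213.6 ms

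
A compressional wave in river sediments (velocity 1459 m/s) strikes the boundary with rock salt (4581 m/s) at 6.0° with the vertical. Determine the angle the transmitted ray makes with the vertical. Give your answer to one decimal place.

sin θ₁/V₁ = sin θ₂/V₂ ⇒ sin θ₂ = 4581·sin 6.0°/1459 = 4581·0.1045/1459 = 0.3282.
θ₂ = arcsin 0.3282 = 19.16° from the normal.

19.2°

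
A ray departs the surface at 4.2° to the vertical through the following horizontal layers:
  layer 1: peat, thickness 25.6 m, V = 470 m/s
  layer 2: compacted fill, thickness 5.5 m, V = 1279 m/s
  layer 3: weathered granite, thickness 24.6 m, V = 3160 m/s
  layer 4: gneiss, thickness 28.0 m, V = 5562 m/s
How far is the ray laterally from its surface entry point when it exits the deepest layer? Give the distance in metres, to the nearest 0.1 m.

Apply Snell's law at each interface; in layer i the horizontal offset is hᵢ·tan θᵢ.
Layer 1: θ = 4.20°; offset = 25.6·tan 4.20° = 1.880 m.
Layer 2: sin θ = 1279·sin 4.2°/470 = 0.1993, θ = 11.50°; offset = 5.5·tan 11.50° = 1.119 m.
Layer 3: sin θ = 3160·sin 4.2°/470 = 0.4924, θ = 29.50°; offset = 24.6·tan 29.50° = 13.918 m.
Layer 4: sin θ = 5562·sin 4.2°/470 = 0.8667, θ = 60.08°; offset = 28.0·tan 60.08° = 48.650 m.
Summing the layer offsets gives 65.566 m.

65.6 m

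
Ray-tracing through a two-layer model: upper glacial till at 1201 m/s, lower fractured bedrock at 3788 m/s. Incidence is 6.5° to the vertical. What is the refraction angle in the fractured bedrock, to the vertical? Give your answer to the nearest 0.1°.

20.9°

sin θ₁/V₁ = sin θ₂/V₂ ⇒ sin θ₂ = 3788·sin 6.5°/1201 = 3788·0.1132/1201 = 0.3570.
θ₂ = sin⁻¹(0.3570) = 20.92° (from vertical).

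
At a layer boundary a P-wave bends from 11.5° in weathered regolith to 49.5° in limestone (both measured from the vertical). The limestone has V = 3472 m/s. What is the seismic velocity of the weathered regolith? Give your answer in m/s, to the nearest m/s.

Snell's law: sin 11.5°/V₁ = sin 49.5°/V₂.
V₁ = V₂·sin 11.5°/sin 49.5° = 3472 × 0.2622 = 910.31 m/s.

910 m/s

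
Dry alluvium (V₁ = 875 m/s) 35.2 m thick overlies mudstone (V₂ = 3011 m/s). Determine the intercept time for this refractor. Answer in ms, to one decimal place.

θ_c = arcsin(V₁/V₂) = arcsin(875/3011) = 16.89°; cos θ_c = 0.9568.
tᵢ = 2h·cos θ_c / V₁ = 2·35.2·0.9568 / 875 = 0.07698 s.

77.0 ms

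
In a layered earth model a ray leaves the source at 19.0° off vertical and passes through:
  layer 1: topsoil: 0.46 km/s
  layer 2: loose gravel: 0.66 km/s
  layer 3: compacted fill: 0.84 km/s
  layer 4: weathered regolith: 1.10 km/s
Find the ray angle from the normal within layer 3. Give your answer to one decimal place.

36.5°

Ray parameter p = sin 19.0° / 0.46 = 7.0776e-01 s/km.
sin θ_3 = p·V_3 = 7.0776e-01 × 0.84 = 0.5945.
θ_3 = arcsin 0.5945 = 36.48°.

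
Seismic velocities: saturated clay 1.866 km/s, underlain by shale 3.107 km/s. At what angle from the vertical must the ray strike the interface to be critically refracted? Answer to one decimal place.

36.9°

At critical incidence the refracted ray runs along the interface (θ₂ = 90°), so sin θ_c = V₁/V₂.
θ_c = arcsin(1.866/3.107) = arcsin 0.6006 = 36.91°.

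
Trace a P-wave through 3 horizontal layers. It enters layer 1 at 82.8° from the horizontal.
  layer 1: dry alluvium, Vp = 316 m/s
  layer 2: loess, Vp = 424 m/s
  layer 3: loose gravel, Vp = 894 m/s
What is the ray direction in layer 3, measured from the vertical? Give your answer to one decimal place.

From the normal: θ₁ = 90° − 82.8° = 7.2°.
Ray parameter p = sin 7.2° / 316 = 3.9662e-04 s/m.
sin θ_3 = p·V_3 = 3.9662e-04 × 894 = 0.3546.
θ_3 = arcsin 0.3546 = 20.77°.

20.8°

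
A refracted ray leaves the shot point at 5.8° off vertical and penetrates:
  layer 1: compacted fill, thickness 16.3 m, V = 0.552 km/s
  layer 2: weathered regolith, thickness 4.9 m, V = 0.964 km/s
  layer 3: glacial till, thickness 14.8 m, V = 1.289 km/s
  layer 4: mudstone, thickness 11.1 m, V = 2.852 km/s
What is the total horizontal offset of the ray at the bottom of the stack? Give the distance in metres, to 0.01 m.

Apply Snell's law at each interface; in layer i the horizontal offset is hᵢ·tan θᵢ.
Layer 1: θ = 5.80°; offset = 16.3·tan 5.80° = 1.6557 m.
Layer 2: sin θ = 0.964·sin 5.8°/0.552 = 0.1765, θ = 10.16°; offset = 4.9·tan 10.16° = 0.8786 m.
Layer 3: sin θ = 1.289·sin 5.8°/0.552 = 0.2360, θ = 13.65°; offset = 14.8·tan 13.65° = 3.5940 m.
Layer 4: sin θ = 2.852·sin 5.8°/0.552 = 0.5221, θ = 31.47°; offset = 11.1·tan 31.47° = 6.7954 m.
Total horizontal offset = 12.9237 m.

12.92 m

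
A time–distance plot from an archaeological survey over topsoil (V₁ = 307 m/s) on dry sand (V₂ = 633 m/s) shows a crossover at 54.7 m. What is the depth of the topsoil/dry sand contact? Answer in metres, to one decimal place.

16.1 m

h = (x_cross/2)·√((V₂−V₁)/(V₂+V₁)).
(V₂−V₁)/(V₂+V₁) = (633−307)/(633+307) = 0.3468; √ = 0.5889.
h = (54.7/2)·0.5889 = 16.11 m.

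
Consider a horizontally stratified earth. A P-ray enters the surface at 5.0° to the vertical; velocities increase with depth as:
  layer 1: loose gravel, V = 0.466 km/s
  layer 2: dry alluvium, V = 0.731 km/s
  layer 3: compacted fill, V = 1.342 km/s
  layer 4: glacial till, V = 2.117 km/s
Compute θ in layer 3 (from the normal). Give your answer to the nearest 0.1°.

14.5°

Snell's law across each interface conserves sin θ / V, so sin θ_3 = V_3·sin θ₁/V₁.
sin θ_3 = 1.342 × sin 5.0° / 0.466 = 0.2510.
θ_3 = 14.54° from the vertical.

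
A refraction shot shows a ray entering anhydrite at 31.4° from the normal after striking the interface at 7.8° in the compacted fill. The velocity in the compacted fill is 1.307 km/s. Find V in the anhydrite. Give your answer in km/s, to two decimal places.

5.02 km/s

sin 7.8° = 0.1357; sin 31.4° = 0.5210.
V₂ = V₁·(sin θ₂/sin θ₁) = 1.307·(0.5210/0.1357) = 5.02 km/s.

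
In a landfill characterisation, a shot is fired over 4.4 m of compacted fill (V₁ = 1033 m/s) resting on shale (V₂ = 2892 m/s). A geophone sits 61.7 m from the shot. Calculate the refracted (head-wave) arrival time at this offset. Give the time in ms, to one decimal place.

29.3 ms

t = x/V₂ + 2h·√(V₂²−V₁²)/(V₁V₂).
√(V₂²−V₁²) = √(2892²−1033²) = 2701.2 m/s; delay term = 2·4.4·2701.2/(1033·2892) = 0.00796 s.
t = 61.7/2892 + 0.00796 = 0.02929 s.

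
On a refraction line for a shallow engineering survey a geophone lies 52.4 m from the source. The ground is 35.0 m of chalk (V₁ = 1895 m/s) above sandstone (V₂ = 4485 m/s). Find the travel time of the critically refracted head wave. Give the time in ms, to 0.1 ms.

45.2 ms

t = x/V₂ + 2h·√(V₂²−V₁²)/(V₁V₂).
√(V₂²−V₁²) = √(4485²−1895²) = 4065.0 m/s; delay term = 2·35.0·4065.0/(1895·4485) = 0.03348 s.
t = 52.4/4485 + 0.03348 = 0.04516 s.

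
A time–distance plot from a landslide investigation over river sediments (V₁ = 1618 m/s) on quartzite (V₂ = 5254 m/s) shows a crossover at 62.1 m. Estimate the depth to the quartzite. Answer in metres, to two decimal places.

x_cross = 2h·√((V₂+V₁)/(V₂−V₁)) → h = x_cross / (2·√((V₂+V₁)/(V₂−V₁))).
√((V₂+V₁)/(V₂−V₁)) = √((5254+1618)/(5254−1618)) = 1.3748.
h = 62.1 / (2·1.3748) = 22.59 m.

22.59 m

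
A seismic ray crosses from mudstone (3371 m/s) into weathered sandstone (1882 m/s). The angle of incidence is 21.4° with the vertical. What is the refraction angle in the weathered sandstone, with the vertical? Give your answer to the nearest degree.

12°

sin θ₁/V₁ = sin θ₂/V₂ ⇒ sin θ₂ = 1882·sin 21.4°/3371 = 1882·0.3649/3371 = 0.2037.
θ₂ = sin⁻¹(0.2037) = 11.75° (from vertical).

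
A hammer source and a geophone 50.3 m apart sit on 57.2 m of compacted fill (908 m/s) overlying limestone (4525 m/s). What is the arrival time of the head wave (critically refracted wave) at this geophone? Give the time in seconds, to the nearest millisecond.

0.135 s

t = x/V₂ + 2h·√(V₂²−V₁²)/(V₁V₂).
√(V₂²−V₁²) = √(4525²−908²) = 4433.0 m/s; delay term = 2·57.2·4433.0/(908·4525) = 0.12343 s.
t = 50.3/4525 + 0.12343 = 0.13454 s.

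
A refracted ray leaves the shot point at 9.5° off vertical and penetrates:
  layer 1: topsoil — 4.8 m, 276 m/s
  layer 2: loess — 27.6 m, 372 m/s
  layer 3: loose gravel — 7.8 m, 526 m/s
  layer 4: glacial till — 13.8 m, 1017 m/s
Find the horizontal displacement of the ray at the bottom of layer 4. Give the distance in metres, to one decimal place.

20.3 m

p = sin θ₁/V₁ = sin 9.5°/276 = 5.9800e-04 s/m is conserved through the stack.
Layer 1: θ = 9.50°; offset = 4.8·tan 9.50° = 0.803 m.
Layer 2: sin θ = p·372 = 0.2225 → θ = 12.85°; offset = 27.6·tan 12.85° = 6.298 m.
Layer 3: sin θ = p·526 = 0.3145 → θ = 18.33°; offset = 7.8·tan 18.33° = 2.585 m.
Layer 4: sin θ = p·1017 = 0.6082 → θ = 37.46°; offset = 13.8·tan 37.46° = 10.573 m.
Summing the layer offsets gives 20.258 m.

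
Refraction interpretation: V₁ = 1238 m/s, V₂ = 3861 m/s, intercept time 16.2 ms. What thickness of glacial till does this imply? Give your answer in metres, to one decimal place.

10.6 m

θ_c = arcsin(1238/3861) = 18.70°; cos θ_c = 0.9472.
tᵢ = 2h cos θ_c/V₁ ⇒ h = tᵢ·V₁/(2 cos θ_c) = 0.0162·1238/(2·0.9472) = 10.59 m.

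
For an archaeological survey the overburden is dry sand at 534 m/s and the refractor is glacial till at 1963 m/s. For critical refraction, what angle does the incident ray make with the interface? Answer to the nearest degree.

74°

At critical incidence the refracted ray runs along the interface (θ₂ = 90°), so sin θ_c = V₁/V₂.
θ_c = arcsin(534/1963) = arcsin 0.2720 = 15.79°.
Measured from the interface: 90° − 15.79° = 74.21°.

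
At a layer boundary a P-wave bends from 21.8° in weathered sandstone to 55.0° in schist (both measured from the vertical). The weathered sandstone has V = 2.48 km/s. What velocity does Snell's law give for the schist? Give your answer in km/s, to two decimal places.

5.47 km/s

Snell's law: sin 21.8°/V₁ = sin 55.0°/V₂.
V₂ = V₁·sin 55.0°/sin 21.8° = 2.48 × 2.2058 = 5.47 km/s.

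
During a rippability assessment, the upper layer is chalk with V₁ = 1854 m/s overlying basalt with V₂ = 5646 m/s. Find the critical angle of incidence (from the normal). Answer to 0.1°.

19.2°

Critical incidence: sin θ_c = V₁/V₂ = 1854/5646 = 0.3284.
θ_c = arcsin 0.3284 = 19.17°.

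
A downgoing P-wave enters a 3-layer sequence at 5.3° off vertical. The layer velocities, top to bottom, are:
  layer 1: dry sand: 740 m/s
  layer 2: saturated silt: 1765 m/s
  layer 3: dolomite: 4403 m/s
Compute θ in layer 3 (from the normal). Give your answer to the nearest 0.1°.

Ray parameter p = sin 5.3° / 740 = 1.2483e-04 s/m.
sin θ_3 = p·V_3 = 1.2483e-04 × 4403 = 0.5496.
θ_3 = arcsin 0.5496 = 33.34°.

33.3°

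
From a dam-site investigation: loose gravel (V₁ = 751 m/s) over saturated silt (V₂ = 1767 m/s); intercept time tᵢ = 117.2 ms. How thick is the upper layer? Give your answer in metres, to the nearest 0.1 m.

48.6 m

h = tᵢ·V₁·V₂ / (2·√(V₂²−V₁²)).
√(V₂²−V₁²) = √(1767² − 751²) = 1599.5 m/s.
h = 0.1172 s × 751 × 1767 / (2 × 1599.5) = 48.62 m.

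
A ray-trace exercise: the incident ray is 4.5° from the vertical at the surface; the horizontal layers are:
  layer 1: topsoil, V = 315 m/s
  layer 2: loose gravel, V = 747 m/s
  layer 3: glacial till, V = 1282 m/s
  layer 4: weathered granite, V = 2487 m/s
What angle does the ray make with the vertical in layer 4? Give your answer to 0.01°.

38.28°

Ray parameter p = sin 4.5° / 315 = 2.4908e-04 s/m.
sin θ_4 = p·V_4 = 2.4908e-04 × 2487 = 0.6195.
θ_4 = arcsin 0.6195 = 38.28°.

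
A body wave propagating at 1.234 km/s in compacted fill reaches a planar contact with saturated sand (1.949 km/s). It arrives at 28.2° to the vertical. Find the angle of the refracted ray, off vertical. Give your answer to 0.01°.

Snell's law: sin θ₂ = (V₂/V₁)·sin θ₁ = (1.949/1.234)·sin 28.2° = 0.7464.
θ₂ = arcsin 0.7464 = 48.28° from the normal.

48.28°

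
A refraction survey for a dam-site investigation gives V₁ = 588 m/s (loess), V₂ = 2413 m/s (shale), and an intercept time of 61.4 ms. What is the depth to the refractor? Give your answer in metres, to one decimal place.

18.6 m

θ_c = arcsin(588/2413) = 14.10°; cos θ_c = 0.9699.
tᵢ = 2h cos θ_c/V₁ ⇒ h = tᵢ·V₁/(2 cos θ_c) = 0.0614·588/(2·0.9699) = 18.61 m.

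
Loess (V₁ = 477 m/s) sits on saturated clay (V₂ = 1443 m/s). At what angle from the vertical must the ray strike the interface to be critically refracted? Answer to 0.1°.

At critical incidence the refracted ray runs along the interface (θ₂ = 90°), so sin θ_c = V₁/V₂.
θ_c = arcsin(477/1443) = arcsin 0.3306 = 19.30°.

19.3°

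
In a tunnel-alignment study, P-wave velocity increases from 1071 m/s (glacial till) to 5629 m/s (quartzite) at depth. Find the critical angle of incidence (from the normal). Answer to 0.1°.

At critical incidence the refracted ray runs along the interface (θ₂ = 90°), so sin θ_c = V₁/V₂.
θ_c = arcsin(1071/5629) = arcsin 0.1903 = 10.97°.

11.0°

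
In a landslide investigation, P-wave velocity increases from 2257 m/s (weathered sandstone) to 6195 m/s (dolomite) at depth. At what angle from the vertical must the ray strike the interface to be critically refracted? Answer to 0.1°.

21.4°

At critical incidence the refracted ray runs along the interface (θ₂ = 90°), so sin θ_c = V₁/V₂.
θ_c = arcsin(2257/6195) = arcsin 0.3643 = 21.37°.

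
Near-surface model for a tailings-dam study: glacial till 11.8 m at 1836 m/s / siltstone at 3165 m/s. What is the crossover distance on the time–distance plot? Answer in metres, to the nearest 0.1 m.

θ_c = arcsin(1836/3165) = 35.46°, so cos θ_c = 0.8145 and tᵢ = 2h cos θ_c/V₁ = 0.0105 s.
At crossover x/V₁ = x/V₂ + tᵢ ⇒ x = tᵢ/(1/V₁ − 1/V₂) = 0.01047/(5.4466e-04 − 3.1596e-04) = 45.78 m.

45.8 m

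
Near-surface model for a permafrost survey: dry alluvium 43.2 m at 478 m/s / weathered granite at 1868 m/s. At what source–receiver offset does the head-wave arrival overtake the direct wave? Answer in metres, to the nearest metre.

θ_c = arcsin(478/1868) = 14.83°, so cos θ_c = 0.9667 and tᵢ = 2h cos θ_c/V₁ = 0.1747 s.
At crossover x/V₁ = x/V₂ + tᵢ ⇒ x = tᵢ/(1/V₁ − 1/V₂) = 0.17474/(2.0921e-03 − 5.3533e-04) = 112.25 m.

112 m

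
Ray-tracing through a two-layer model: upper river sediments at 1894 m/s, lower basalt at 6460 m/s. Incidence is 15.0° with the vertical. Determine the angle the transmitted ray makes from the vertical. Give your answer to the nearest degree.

62°

sin θ₁/V₁ = sin θ₂/V₂ ⇒ sin θ₂ = 6460·sin 15.0°/1894 = 6460·0.2588/1894 = 0.8828.
θ₂ = sin⁻¹(0.8828) = 61.98° (from vertical).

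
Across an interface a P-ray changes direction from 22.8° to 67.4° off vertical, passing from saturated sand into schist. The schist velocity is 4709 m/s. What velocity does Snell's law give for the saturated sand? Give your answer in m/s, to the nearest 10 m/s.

1980 m/s

sin 22.8° = 0.3875; sin 67.4° = 0.9232.
V₁ = V₂·(sin θ₁/sin θ₂) = 4709·(0.3875/0.9232) = 1976.59 m/s.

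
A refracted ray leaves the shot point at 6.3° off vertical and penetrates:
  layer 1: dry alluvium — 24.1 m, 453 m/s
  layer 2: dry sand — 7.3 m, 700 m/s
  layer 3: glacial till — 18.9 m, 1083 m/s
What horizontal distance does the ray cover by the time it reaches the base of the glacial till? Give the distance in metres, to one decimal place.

Ray parameter p = sin 6.3° / 453 m/s = 2.4224e-04 s/m.
Layer 1: θ = 6.30°; offset = 24.1·tan 6.30° = 2.661 m.
Layer 2: sin θ = p·700 = 0.1696 → θ = 9.76°; offset = 7.3·tan 9.76° = 1.256 m.
Layer 3: sin θ = p·1083 = 0.2623 → θ = 15.21°; offset = 18.9·tan 15.21° = 5.138 m.
Σ offsets = 9.055 m.

9.1 m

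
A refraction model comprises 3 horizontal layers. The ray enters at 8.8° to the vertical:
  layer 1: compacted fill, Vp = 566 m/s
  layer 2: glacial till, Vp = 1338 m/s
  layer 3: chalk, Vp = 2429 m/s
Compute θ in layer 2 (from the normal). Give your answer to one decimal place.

Ray parameter p = sin 8.8° / 566 = 2.7029e-04 s/m.
sin θ_2 = p·V_2 = 2.7029e-04 × 1338 = 0.3617.
θ_2 = 21.20° from the vertical.

21.2°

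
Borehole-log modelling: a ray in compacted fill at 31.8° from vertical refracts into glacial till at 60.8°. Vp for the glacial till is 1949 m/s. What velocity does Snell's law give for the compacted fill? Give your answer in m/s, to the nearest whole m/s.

1177 m/s

sin 31.8° = 0.5270; sin 60.8° = 0.8729.
V₁ = V₂·(sin θ₁/sin θ₂) = 1949·(0.5270/0.8729) = 1176.55 m/s.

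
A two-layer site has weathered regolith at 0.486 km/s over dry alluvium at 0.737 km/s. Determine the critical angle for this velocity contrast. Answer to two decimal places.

41.26°

At critical incidence the refracted ray runs along the interface (θ₂ = 90°), so sin θ_c = V₁/V₂.
θ_c = arcsin(0.486/0.737) = arcsin 0.6594 = 41.26°.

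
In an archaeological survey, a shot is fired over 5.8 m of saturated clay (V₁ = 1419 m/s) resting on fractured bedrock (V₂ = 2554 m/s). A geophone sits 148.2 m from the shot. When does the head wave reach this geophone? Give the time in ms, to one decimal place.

64.8 ms

t = x/V₂ + 2h·√(V₂²−V₁²)/(V₁V₂).
√(V₂²−V₁²) = √(2554²−1419²) = 2123.5 m/s; delay term = 2·5.8·2123.5/(1419·2554) = 0.00680 s.
t = 148.2/2554 + 0.00680 = 0.06482 s.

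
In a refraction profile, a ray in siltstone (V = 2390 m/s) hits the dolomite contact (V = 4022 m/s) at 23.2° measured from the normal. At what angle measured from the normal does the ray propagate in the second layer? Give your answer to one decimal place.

41.5°

sin θ₁/V₁ = sin θ₂/V₂ ⇒ sin θ₂ = 4022·sin 23.2°/2390 = 4022·0.3939/2390 = 0.6629.
θ₂ = arcsin 0.6629 = 41.52° from the normal.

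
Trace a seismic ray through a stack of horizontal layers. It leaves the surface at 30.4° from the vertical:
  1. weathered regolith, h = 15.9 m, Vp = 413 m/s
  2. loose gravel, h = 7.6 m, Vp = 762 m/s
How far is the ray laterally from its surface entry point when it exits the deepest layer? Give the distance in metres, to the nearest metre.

29 m

Apply Snell's law at each interface; in layer i the horizontal offset is hᵢ·tan θᵢ.
Layer 1: θ = 30.40°; offset = 15.9·tan 30.40° = 9.328 m.
Layer 2: sin θ = 762·sin 30.4°/413 = 0.9337, θ = 69.01°; offset = 7.6·tan 69.01° = 19.810 m.
Summing the layer offsets gives 29.139 m.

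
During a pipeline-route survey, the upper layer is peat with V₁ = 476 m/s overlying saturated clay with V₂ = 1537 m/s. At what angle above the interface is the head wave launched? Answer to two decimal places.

At critical incidence the refracted ray runs along the interface (θ₂ = 90°), so sin θ_c = V₁/V₂.
θ_c = arcsin(476/1537) = arcsin 0.3097 = 18.04°.
Measured from the interface: 90° − 18.04° = 71.96°.

71.96°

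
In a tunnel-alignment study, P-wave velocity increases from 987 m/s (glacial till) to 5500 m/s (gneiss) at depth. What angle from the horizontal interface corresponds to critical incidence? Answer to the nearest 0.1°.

At critical incidence the refracted ray runs along the interface (θ₂ = 90°), so sin θ_c = V₁/V₂.
θ_c = arcsin(987/5500) = arcsin 0.1795 = 10.34°.
Measured from the interface: 90° − 10.34° = 79.66°.

79.7°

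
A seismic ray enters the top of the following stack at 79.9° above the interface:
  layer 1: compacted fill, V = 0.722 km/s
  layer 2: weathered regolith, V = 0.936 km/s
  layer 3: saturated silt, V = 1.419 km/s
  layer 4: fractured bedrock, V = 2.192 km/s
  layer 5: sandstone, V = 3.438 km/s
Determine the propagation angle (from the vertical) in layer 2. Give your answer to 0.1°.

From the normal: θ₁ = 90° − 79.9° = 10.1°.
Snell's law across each interface conserves sin θ / V, so sin θ_2 = V_2·sin θ₁/V₁.
sin θ_2 = 0.936 × sin 10.1° / 0.722 = 0.2273.
θ_2 = arcsin 0.2273 = 13.14°.

13.1°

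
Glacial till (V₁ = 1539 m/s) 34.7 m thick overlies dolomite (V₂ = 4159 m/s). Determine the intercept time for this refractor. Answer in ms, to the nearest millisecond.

42 ms

θ_c = arcsin(V₁/V₂) = arcsin(1539/4159) = 21.72°; cos θ_c = 0.9290.
tᵢ = 2h·cos θ_c / V₁ = 2·34.7·0.9290 / 1539 = 0.04189 s.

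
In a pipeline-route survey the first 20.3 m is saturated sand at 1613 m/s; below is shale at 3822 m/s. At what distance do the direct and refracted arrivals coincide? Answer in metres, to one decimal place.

63.7 m

θ_c = arcsin(1613/3822) = 24.96°, so cos θ_c = 0.9066 and tᵢ = 2h cos θ_c/V₁ = 0.0228 s.
At crossover x/V₁ = x/V₂ + tᵢ ⇒ x = tᵢ/(1/V₁ − 1/V₂) = 0.02282/(6.1996e-04 − 2.6164e-04) = 63.68 m.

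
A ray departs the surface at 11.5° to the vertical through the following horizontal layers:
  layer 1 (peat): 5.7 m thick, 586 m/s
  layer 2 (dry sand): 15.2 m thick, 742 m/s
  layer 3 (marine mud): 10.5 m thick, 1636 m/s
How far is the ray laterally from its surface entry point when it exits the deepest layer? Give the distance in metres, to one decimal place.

12.2 m

Apply Snell's law at each interface; in layer i the horizontal offset is hᵢ·tan θᵢ.
Layer 1: θ = 11.50°; offset = 5.7·tan 11.50° = 1.160 m.
Layer 2: sin θ = 742·sin 11.5°/586 = 0.2524, θ = 14.62°; offset = 15.2·tan 14.62° = 3.966 m.
Layer 3: sin θ = 1636·sin 11.5°/586 = 0.5566, θ = 33.82°; offset = 10.5·tan 33.82° = 7.035 m.
Σ offsets = 12.160 m.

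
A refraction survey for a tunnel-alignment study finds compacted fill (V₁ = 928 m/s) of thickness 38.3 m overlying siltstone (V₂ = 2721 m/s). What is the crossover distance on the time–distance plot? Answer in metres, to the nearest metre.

109 m

x_cross = 2h·√((V₂+V₁)/(V₂−V₁)).
(V₂+V₁)/(V₂−V₁) = (2721+928)/(2721−928) = 2.0351; √ = 1.4266.
x_cross = 2·38.3·1.4266 = 109.28 m.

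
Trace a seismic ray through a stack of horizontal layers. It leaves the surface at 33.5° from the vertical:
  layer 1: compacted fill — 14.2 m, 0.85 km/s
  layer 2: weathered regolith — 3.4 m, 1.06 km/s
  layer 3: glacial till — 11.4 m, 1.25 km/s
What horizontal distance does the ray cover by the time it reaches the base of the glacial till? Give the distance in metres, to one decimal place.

28.5 m

Apply Snell's law at each interface; in layer i the horizontal offset is hᵢ·tan θᵢ.
Layer 1: θ = 33.50°; offset = 14.2·tan 33.50° = 9.399 m.
Layer 2: sin θ = 1.06·sin 33.5°/0.85 = 0.6883, θ = 43.50°; offset = 3.4·tan 43.50° = 3.226 m.
Layer 3: sin θ = 1.25·sin 33.5°/0.85 = 0.8117, θ = 54.26°; offset = 11.4·tan 54.26° = 15.841 m.
Σ offsets = 28.466 m.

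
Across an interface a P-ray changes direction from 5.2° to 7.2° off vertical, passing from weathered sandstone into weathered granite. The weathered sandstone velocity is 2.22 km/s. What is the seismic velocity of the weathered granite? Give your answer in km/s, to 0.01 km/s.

sin 5.2° = 0.0906; sin 7.2° = 0.1253.
V₂ = V₁·(sin θ₂/sin θ₁) = 2.22·(0.1253/0.0906) = 3.07 km/s.

3.07 km/s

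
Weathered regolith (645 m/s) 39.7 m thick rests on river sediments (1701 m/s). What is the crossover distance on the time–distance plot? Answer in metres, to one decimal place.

118.3 m

θ_c = arcsin(645/1701) = 22.28°, so cos θ_c = 0.9253 and tᵢ = 2h cos θ_c/V₁ = 0.1139 s.
At crossover x/V₁ = x/V₂ + tᵢ ⇒ x = tᵢ/(1/V₁ − 1/V₂) = 0.11391/(1.5504e-03 − 5.8789e-04) = 118.35 m.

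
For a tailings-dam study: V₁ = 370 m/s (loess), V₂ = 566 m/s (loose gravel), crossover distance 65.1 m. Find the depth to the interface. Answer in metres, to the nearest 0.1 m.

14.9 m

x_cross = 2h·√((V₂+V₁)/(V₂−V₁)) → h = x_cross / (2·√((V₂+V₁)/(V₂−V₁))).
√((V₂+V₁)/(V₂−V₁)) = √((566+370)/(566−370)) = 2.1853.
h = 65.1 / (2·2.1853) = 14.90 m.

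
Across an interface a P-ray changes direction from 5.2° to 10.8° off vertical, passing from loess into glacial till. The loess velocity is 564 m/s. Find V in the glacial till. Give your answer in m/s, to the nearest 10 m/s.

Snell's law: sin 5.2°/V₁ = sin 10.8°/V₂.
V₂ = V₁·sin 10.8°/sin 5.2° = 564 × 2.0675 = 1166.06 m/s.

1170 m/s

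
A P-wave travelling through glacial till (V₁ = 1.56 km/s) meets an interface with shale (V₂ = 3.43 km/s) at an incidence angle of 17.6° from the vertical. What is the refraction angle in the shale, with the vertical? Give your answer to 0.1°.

sin θ₁/V₁ = sin θ₂/V₂ ⇒ sin θ₂ = 3.43·sin 17.6°/1.56 = 3.43·0.3024/1.56 = 0.6648.
θ₂ = sin⁻¹(0.6648) = 41.67° (from vertical).

41.7°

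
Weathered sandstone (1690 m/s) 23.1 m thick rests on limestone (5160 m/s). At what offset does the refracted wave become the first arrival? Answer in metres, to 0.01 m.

θ_c = arcsin(1690/5160) = 19.12°, so cos θ_c = 0.9448 and tᵢ = 2h cos θ_c/V₁ = 0.0258 s.
At crossover x/V₁ = x/V₂ + tᵢ ⇒ x = tᵢ/(1/V₁ − 1/V₂) = 0.02583/(5.9172e-04 − 1.9380e-04) = 64.91 m.

64.91 m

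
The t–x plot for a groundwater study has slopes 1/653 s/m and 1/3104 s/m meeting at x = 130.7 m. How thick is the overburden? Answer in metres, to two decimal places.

52.78 m

h = (x_cross/2)·√((V₂−V₁)/(V₂+V₁)).
(V₂−V₁)/(V₂+V₁) = (3104−653)/(3104+653) = 0.6524; √ = 0.8077.
h = (130.7/2)·0.8077 = 52.78 m.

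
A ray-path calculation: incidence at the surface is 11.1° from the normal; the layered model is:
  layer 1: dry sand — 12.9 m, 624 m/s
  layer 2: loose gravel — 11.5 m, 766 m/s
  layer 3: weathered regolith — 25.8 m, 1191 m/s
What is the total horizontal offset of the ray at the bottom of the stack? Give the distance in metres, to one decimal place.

15.5 m

Apply Snell's law at each interface; in layer i the horizontal offset is hᵢ·tan θᵢ.
Layer 1: θ = 11.10°; offset = 12.9·tan 11.10° = 2.531 m.
Layer 2: sin θ = 766·sin 11.1°/624 = 0.2363, θ = 13.67°; offset = 11.5·tan 13.67° = 2.797 m.
Layer 3: sin θ = 1191·sin 11.1°/624 = 0.3675, θ = 21.56°; offset = 25.8·tan 21.56° = 10.194 m.
Total horizontal offset = 15.521 m.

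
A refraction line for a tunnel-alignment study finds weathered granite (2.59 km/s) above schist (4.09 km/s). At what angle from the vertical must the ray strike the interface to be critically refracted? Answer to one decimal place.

39.3°

Critical incidence: sin θ_c = V₁/V₂ = 2.59/4.09 = 0.6333.
θ_c = arcsin 0.6333 = 39.29°.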